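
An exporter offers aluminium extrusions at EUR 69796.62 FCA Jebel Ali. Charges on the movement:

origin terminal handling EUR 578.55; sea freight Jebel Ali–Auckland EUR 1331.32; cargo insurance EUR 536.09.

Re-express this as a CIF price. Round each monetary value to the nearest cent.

CIF price: EUR 72242.58

From FCA to CIF, the seller additionally bears: origin terminal, freight, insurance.
CIF price = 69796.62 + 578.55 + 1331.32 + 536.09 = 72242.58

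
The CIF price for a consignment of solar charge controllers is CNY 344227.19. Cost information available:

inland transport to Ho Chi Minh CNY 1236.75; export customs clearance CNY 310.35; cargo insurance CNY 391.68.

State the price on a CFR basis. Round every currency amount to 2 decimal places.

Not relevant to the conversion: inland to port, export clearance — on the seller under both CIF and CFR; already in the CIF price and stays in the CFR price.
From CIF to CFR, the seller no longer bears: insurance.
CFR price = 344227.19 − 391.68 = 343835.51

CFR price: CNY 343835.51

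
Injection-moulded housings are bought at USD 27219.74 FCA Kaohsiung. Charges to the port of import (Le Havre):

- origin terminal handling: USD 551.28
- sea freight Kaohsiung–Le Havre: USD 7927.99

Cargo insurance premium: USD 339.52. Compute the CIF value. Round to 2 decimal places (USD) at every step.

CIF = FCA price + pre-shipment costs + freight + insurance
CIF = 27219.74 + 551.28 + 7927.99 + 339.52 = 36038.53

CIF value: USD 36038.53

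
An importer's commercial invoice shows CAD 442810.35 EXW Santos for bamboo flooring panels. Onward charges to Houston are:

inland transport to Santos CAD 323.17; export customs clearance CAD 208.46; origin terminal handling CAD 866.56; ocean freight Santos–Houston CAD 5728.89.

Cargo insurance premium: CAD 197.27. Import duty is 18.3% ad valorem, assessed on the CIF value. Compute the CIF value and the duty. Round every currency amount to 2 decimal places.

CIF = EXW price + pre-shipment costs + freight + insurance
CIF = 442810.35 + 323.17 + 208.46 + 866.56 + 5728.89 + 197.27 = 450134.70
Import duty = 450134.70 × 18.3% = 82374.65

CIF value: CAD 450134.70; import duty: CAD 82374.65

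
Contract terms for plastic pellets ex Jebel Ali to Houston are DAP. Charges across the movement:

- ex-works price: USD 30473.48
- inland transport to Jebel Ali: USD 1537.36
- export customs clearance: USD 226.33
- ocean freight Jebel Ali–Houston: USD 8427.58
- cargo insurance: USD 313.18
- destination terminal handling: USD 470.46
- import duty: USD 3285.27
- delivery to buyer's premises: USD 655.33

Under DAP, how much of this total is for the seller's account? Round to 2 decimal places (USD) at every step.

Seller's account: USD 42103.72

DAP: the seller bears all costs to the named destination except import duty and clearance.
Seller's account: goods 30473.48 + inland to port 1537.36 + export clearance 226.33 + freight 8427.58 + insurance 313.18 + destination terminal 470.46 + delivery 655.33 = 42103.72
Buyer's account: duty 3285.27 = 3285.27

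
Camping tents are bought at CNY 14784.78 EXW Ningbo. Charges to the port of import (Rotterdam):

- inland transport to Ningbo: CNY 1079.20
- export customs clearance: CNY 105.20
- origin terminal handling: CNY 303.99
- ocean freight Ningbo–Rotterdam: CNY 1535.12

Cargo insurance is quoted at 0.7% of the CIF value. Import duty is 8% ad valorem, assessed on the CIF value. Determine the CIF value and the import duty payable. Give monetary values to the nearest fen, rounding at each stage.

Let C be the CIF value. C = EXW price + pre-shipment costs + freight + 0.7% × C
C − 0.7% × C = 14784.78 + 1079.20 + 105.20 + 303.99 + 1535.12
0.993 × C = 17808.29
C = 17808.29 / 0.993 = 17933.83
Insurance premium = 0.7% × 17933.83 = 125.54
Import duty = 17933.83 × 8% = 1434.71

CIF value: CNY 17933.83; import duty: CNY 1434.71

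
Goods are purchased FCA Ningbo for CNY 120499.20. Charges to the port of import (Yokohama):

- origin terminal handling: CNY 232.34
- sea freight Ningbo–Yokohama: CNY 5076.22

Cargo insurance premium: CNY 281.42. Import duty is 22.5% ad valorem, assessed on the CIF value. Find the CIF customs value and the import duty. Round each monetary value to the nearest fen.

CIF value: CNY 126089.18; import duty: CNY 28370.07

CIF = FCA price + pre-shipment costs + freight + insurance
CIF = 120499.20 + 232.34 + 5076.22 + 281.42 = 126089.18
Import duty = 126089.18 × 22.5% = 28370.07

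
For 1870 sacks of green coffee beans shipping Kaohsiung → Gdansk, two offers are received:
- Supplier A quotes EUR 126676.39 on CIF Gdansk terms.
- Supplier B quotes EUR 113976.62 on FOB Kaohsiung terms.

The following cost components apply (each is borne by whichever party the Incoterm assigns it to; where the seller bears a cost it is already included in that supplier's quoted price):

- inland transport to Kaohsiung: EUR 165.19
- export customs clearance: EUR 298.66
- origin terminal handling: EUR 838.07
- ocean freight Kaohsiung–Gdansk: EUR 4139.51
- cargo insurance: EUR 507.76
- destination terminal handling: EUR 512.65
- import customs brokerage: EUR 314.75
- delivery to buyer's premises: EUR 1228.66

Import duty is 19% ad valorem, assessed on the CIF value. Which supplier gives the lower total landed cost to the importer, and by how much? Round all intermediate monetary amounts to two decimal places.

Supplier A (CIF):
The CIF price already equals the CIF value: 126676.39
Import duty = 126676.39 × 19% = 24068.51
Buyer bears (A): 512.65 + 314.75 + 1228.66 = 2056.06
Landed cost (A) = invoice 126676.39 + 2056.06 + duty 24068.51 = 152800.96
Supplier B (FOB):
CIF value = FOB price + freight + insurance = 113976.62 + 4139.51 + 507.76 = 118623.89
Import duty = 118623.89 × 19% = 22538.54
Buyer bears (B): 4139.51 + 507.76 + 512.65 + 314.75 + 1228.66 = 6703.33
Landed cost (B) = invoice 113976.62 + 6703.33 + duty 22538.54 = 143218.49
Difference = |152800.96 − 143218.49| = 9582.47

Supplier B is cheaper by EUR 9582.47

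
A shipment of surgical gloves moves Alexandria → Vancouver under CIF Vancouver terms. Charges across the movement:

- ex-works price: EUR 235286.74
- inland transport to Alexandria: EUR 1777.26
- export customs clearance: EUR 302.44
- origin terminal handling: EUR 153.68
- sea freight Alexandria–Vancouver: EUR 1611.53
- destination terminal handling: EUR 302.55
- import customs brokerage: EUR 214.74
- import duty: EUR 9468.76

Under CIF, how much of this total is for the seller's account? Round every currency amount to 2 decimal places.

CIF: the seller pays costs through ocean freight and marine insurance to the destination port.
Seller's account: goods 235286.74 + inland to port 1777.26 + export clearance 302.44 + origin terminal 153.68 + freight 1611.53 = 239131.65
Buyer's account: destination terminal 302.55 + brokerage 214.74 + duty 9468.76 = 9986.05

Seller's account: EUR 239131.65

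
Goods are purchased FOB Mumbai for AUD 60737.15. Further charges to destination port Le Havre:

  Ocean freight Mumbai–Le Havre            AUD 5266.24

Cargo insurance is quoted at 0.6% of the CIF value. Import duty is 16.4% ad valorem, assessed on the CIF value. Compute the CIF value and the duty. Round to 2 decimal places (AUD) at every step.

CIF value: AUD 66401.80; import duty: AUD 10889.90

Let C be the CIF value. C = FOB price + freight + 0.6% × C
C − 0.6% × C = 60737.15 + 5266.24
0.994 × C = 66003.39
C = 66003.39 / 0.994 = 66401.80
Insurance premium = 0.6% × 66401.80 = 398.41
Import duty = 66401.80 × 16.4% = 10889.90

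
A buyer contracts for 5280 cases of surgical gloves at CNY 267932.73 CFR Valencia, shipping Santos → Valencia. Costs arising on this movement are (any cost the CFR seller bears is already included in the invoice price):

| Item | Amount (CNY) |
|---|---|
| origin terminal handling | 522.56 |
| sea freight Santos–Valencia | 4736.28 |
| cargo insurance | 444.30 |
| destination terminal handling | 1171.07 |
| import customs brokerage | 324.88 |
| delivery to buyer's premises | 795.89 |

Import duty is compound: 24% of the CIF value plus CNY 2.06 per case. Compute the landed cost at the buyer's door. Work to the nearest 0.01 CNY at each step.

Total landed cost: CNY 345956.16

CFR: the seller pays costs through ocean freight to the destination port, but not insurance.
Already in the invoice (seller's account under CFR): origin terminal, freight — exclude.
CIF value = CFR price + insurance = 267932.73 + 444.30 = 268377.03
Ad valorem component: 268377.03 × 24% = 64410.49
Specific component: 5280 × 2.06 = 10876.80
Import duty = 64410.49 + 10876.80 = 75287.29
Buyer bears: insurance 444.30 + destination terminal 1171.07 + brokerage 324.88 + delivery 795.89 + duty 75287.29 = 78023.43
Landed cost = invoice 267932.73 + 78023.43 = 345956.16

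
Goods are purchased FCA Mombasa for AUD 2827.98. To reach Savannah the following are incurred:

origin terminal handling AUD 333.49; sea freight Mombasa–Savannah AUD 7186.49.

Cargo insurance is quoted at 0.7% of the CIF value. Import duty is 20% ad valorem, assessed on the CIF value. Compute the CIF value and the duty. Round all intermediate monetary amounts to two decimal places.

CIF value: AUD 10420.91; import duty: AUD 2084.18

Let C be the CIF value. C = FCA price + pre-shipment costs + freight + 0.7% × C
C − 0.7% × C = 2827.98 + 333.49 + 7186.49
0.993 × C = 10347.96
C = 10347.96 / 0.993 = 10420.91
Insurance premium = 0.7% × 10420.91 = 72.95
Import duty = 10420.91 × 20% = 2084.18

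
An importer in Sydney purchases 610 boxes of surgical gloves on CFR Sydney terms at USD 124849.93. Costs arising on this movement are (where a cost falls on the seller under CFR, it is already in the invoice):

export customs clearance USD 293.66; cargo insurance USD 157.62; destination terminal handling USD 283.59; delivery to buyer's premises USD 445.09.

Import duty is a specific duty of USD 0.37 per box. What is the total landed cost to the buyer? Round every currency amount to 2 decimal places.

Total landed cost: USD 125961.93

CFR: the seller pays costs through ocean freight to the destination port, but not insurance.
Already in the invoice (seller's account under CFR): export clearance — exclude.
CIF value = CFR price + insurance = 124849.93 + 157.62 = 125007.55
Import duty = 610 × 0.37 = 225.70
Buyer bears: insurance 157.62 + destination terminal 283.59 + delivery 445.09 + duty 225.70 = 1112.00
Landed cost = invoice 124849.93 + 1112.00 = 125961.93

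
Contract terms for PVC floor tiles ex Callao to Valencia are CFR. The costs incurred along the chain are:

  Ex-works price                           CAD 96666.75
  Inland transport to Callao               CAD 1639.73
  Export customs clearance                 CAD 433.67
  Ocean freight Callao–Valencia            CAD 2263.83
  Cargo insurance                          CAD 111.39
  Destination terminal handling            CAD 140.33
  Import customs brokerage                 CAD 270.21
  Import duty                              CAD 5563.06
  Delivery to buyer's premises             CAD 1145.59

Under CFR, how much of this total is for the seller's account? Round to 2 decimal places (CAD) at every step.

Seller's account: CAD 101003.98

CFR: the seller pays costs through ocean freight to the destination port, but not insurance.
Seller's account: goods 96666.75 + inland to port 1639.73 + export clearance 433.67 + freight 2263.83 = 101003.98
Buyer's account: insurance 111.39 + destination terminal 140.33 + brokerage 270.21 + duty 5563.06 + delivery 1145.59 = 7230.58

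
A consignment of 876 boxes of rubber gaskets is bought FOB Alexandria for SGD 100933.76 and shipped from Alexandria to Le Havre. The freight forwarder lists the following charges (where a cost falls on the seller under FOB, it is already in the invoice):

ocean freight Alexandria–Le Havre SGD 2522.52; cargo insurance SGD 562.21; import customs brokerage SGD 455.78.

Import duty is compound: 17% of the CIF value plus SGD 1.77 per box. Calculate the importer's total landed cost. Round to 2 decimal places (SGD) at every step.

Total landed cost: SGD 123707.93

FOB: the seller bears costs until goods are on board at the origin port; the buyer bears freight, insurance and all costs thereafter.
CIF value = FOB price + freight + insurance = 100933.76 + 2522.52 + 562.21 = 104018.49
Ad valorem component: 104018.49 × 17% = 17683.14
Specific component: 876 × 1.77 = 1550.52
Import duty = 17683.14 + 1550.52 = 19233.66
Buyer bears: freight 2522.52 + insurance 562.21 + brokerage 455.78 + duty 19233.66 = 22774.17
Landed cost = invoice 100933.76 + 22774.17 = 123707.93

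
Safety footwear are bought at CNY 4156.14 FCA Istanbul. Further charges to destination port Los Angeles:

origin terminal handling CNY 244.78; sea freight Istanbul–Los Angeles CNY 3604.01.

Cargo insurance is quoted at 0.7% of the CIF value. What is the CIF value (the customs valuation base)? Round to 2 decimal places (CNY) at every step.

Let C be the CIF value. C = FCA price + pre-shipment costs + freight + 0.7% × C
C − 0.7% × C = 4156.14 + 244.78 + 3604.01
0.993 × C = 8004.93
C = 8004.93 / 0.993 = 8061.36
Insurance premium = 0.7% × 8061.36 = 56.43

CIF value: CNY 8061.36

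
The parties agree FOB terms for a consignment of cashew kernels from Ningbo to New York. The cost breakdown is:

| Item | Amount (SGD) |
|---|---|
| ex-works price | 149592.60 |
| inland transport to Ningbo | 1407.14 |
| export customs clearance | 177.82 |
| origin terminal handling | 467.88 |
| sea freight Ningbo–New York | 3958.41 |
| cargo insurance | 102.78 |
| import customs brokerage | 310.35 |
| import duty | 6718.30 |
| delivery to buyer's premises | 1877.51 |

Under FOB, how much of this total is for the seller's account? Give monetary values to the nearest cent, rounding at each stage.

FOB: the seller bears costs until goods are on board at the origin port; the buyer bears freight, insurance and all costs thereafter.
Seller's account: goods 149592.60 + inland to port 1407.14 + export clearance 177.82 + origin terminal 467.88 = 151645.44
Buyer's account: freight 3958.41 + insurance 102.78 + brokerage 310.35 + duty 6718.30 + delivery 1877.51 = 12967.35

Seller's account: SGD 151645.44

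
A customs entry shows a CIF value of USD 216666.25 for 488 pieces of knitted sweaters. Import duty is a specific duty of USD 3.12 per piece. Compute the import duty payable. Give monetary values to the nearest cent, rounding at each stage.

Import duty: USD 1522.56

Import duty = 488 × 3.12 = 1522.56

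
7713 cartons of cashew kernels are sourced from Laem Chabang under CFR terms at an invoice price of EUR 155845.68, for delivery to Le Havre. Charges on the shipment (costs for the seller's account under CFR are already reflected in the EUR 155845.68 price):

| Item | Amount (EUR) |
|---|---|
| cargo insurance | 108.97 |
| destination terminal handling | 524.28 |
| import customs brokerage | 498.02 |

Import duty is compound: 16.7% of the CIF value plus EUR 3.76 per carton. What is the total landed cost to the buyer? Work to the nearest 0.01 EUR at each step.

Total landed cost: EUR 212022.26

CFR: the seller pays costs through ocean freight to the destination port, but not insurance.
CIF value = CFR price + insurance = 155845.68 + 108.97 = 155954.65
Ad valorem component: 155954.65 × 16.7% = 26044.43
Specific component: 7713 × 3.76 = 29000.88
Import duty = 26044.43 + 29000.88 = 55045.31
Buyer bears: insurance 108.97 + destination terminal 524.28 + brokerage 498.02 + duty 55045.31 = 56176.58
Landed cost = invoice 155845.68 + 56176.58 = 212022.26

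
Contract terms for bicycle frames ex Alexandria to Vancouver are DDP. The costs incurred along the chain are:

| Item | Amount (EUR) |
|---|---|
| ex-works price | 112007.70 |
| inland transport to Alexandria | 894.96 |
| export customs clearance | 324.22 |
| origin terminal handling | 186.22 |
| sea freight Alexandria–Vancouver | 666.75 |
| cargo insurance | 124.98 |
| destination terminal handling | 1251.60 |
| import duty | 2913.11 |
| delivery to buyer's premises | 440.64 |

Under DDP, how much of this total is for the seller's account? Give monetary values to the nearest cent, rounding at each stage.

Seller's account: EUR 118810.18

DDP: the seller bears all costs including import duty.
Seller's account: goods 112007.70 + inland to port 894.96 + export clearance 324.22 + origin terminal 186.22 + freight 666.75 + insurance 124.98 + destination terminal 1251.60 + duty 2913.11 + delivery 440.64 = 118810.18
Buyer's account: 0.00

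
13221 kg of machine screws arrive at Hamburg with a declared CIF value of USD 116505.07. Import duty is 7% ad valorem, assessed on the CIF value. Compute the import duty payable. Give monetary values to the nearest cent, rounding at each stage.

Import duty: USD 8155.35

Import duty = 116505.07 × 7% = 8155.35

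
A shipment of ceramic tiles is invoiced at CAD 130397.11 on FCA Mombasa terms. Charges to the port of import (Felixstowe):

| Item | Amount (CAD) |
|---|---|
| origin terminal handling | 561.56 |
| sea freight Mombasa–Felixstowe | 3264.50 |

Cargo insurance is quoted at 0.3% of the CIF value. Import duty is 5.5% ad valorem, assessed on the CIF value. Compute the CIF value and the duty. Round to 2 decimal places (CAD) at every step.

Let C be the CIF value. C = FCA price + pre-shipment costs + freight + 0.3% × C
C − 0.3% × C = 130397.11 + 561.56 + 3264.50
0.997 × C = 134223.17
C = 134223.17 / 0.997 = 134627.05
Insurance premium = 0.3% × 134627.05 = 403.88
Import duty = 134627.05 × 5.5% = 7404.49

CIF value: CAD 134627.05; import duty: CAD 7404.49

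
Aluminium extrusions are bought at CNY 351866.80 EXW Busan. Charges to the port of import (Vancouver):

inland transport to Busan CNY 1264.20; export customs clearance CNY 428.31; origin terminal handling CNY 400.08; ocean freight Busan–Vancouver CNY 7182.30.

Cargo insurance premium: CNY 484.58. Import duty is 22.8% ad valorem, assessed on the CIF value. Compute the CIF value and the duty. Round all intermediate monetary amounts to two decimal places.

CIF value: CNY 361626.27; import duty: CNY 82450.79

CIF = EXW price + pre-shipment costs + freight + insurance
CIF = 351866.80 + 1264.20 + 428.31 + 400.08 + 7182.30 + 484.58 = 361626.27
Import duty = 361626.27 × 22.8% = 82450.79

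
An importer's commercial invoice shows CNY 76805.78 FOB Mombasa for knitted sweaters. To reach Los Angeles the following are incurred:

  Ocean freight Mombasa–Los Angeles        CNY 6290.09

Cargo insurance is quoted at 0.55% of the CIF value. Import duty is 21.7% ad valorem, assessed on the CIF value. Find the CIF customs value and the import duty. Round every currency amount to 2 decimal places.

CIF value: CNY 83555.42; import duty: CNY 18131.53

Let C be the CIF value. C = FOB price + freight + 0.55% × C
C − 0.55% × C = 76805.78 + 6290.09
0.9945 × C = 83095.87
C = 83095.87 / 0.9945 = 83555.42
Insurance premium = 0.55% × 83555.42 = 459.55
Import duty = 83555.42 × 21.7% = 18131.53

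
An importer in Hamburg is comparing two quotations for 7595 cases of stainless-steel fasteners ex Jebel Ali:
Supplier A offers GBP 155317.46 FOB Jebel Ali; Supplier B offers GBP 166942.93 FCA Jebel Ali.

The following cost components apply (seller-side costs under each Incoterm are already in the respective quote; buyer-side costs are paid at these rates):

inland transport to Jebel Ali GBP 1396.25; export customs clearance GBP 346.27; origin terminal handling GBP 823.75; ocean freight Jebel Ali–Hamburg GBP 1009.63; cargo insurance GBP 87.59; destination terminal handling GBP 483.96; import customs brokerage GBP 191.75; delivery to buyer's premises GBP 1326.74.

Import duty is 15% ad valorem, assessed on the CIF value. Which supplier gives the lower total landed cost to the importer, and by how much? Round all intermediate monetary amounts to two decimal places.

Supplier A is cheaper by GBP 14316.61

Supplier A (FOB):
CIF value = FOB price + freight + insurance = 155317.46 + 1009.63 + 87.59 = 156414.68
Import duty = 156414.68 × 15% = 23462.20
Buyer bears (A): 1009.63 + 87.59 + 483.96 + 191.75 + 1326.74 = 3099.67
Landed cost (A) = invoice 155317.46 + 3099.67 + duty 23462.20 = 181879.33
Supplier B (FCA):
CIF value = FCA price + origin terminal + freight + insurance = 166942.93 + 823.75 + 1009.63 + 87.59 = 168863.90
Import duty = 168863.90 × 15% = 25329.59
Buyer bears (B): 823.75 + 1009.63 + 87.59 + 483.96 + 191.75 + 1326.74 = 3923.42
Landed cost (B) = invoice 166942.93 + 3923.42 + duty 25329.59 = 196195.94
Difference = |181879.33 − 196195.94| = 14316.61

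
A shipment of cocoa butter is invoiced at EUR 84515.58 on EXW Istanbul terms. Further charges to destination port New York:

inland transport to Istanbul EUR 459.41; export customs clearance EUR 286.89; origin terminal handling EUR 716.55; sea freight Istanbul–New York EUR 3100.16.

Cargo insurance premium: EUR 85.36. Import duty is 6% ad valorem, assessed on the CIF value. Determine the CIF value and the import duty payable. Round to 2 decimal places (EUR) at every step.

CIF value: EUR 89163.95; import duty: EUR 5349.84

CIF = EXW price + pre-shipment costs + freight + insurance
CIF = 84515.58 + 459.41 + 286.89 + 716.55 + 3100.16 + 85.36 = 89163.95
Import duty = 89163.95 × 6% = 5349.84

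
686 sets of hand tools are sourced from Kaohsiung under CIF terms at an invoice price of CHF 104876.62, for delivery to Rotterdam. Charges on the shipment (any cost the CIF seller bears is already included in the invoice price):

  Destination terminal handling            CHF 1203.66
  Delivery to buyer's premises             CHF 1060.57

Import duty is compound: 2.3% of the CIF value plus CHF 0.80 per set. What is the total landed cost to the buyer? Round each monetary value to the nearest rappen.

CIF: the seller pays costs through ocean freight and marine insurance to the destination port.
The CIF price already equals the CIF value: 104876.62
Ad valorem component: 104876.62 × 2.3% = 2412.16
Specific component: 686 × 0.80 = 548.80
Import duty = 2412.16 + 548.80 = 2960.96
Buyer bears: destination terminal 1203.66 + delivery 1060.57 + duty 2960.96 = 5225.19
Landed cost = invoice 104876.62 + 5225.19 = 110101.81

Total landed cost: CHF 110101.81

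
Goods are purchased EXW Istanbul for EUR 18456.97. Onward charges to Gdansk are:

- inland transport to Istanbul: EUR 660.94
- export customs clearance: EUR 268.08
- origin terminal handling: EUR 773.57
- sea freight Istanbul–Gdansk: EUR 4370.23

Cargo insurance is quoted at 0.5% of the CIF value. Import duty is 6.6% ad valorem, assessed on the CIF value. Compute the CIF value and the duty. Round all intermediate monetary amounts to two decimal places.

Let C be the CIF value. C = EXW price + pre-shipment costs + freight + 0.5% × C
C − 0.5% × C = 18456.97 + 660.94 + 268.08 + 773.57 + 4370.23
0.995 × C = 24529.79
C = 24529.79 / 0.995 = 24653.06
Insurance premium = 0.5% × 24653.06 = 123.27
Import duty = 24653.06 × 6.6% = 1627.10

CIF value: EUR 24653.06; import duty: EUR 1627.10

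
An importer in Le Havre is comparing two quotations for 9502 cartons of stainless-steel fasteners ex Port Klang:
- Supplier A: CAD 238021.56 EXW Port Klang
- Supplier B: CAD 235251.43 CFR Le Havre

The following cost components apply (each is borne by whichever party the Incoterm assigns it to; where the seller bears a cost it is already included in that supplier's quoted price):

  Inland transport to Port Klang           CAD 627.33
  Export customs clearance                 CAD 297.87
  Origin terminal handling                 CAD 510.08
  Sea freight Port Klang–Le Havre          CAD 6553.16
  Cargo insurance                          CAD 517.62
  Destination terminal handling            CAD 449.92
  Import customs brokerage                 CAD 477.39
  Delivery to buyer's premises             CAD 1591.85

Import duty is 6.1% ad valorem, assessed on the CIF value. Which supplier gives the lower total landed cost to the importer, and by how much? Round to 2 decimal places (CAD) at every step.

Supplier B is cheaper by CAD 11414.84

Supplier A (EXW):
CIF value = EXW price + inland to port + export clearance + origin terminal + freight + insurance = 238021.56 + 627.33 + 297.87 + 510.08 + 6553.16 + 517.62 = 246527.62
Import duty = 246527.62 × 6.1% = 15038.18
Buyer bears (A): 627.33 + 297.87 + 510.08 + 6553.16 + 517.62 + 449.92 + 477.39 + 1591.85 = 11025.22
Landed cost (A) = invoice 238021.56 + 11025.22 + duty 15038.18 = 264084.96
Supplier B (CFR):
CIF value = CFR price + insurance = 235251.43 + 517.62 = 235769.05
Import duty = 235769.05 × 6.1% = 14381.91
Buyer bears (B): 517.62 + 449.92 + 477.39 + 1591.85 = 3036.78
Landed cost (B) = invoice 235251.43 + 3036.78 + duty 14381.91 = 252670.12
Difference = |264084.96 − 252670.12| = 11414.84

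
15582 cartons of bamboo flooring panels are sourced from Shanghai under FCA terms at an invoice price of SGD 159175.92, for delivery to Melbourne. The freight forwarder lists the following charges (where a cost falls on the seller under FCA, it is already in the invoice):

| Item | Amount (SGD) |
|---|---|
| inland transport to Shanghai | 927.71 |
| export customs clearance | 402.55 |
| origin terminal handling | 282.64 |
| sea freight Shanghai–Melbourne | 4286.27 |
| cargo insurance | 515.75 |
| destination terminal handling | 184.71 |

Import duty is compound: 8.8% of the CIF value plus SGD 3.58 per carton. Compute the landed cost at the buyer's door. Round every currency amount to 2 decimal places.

Total landed cost: SGD 234683.78

FCA: the seller delivers export-cleared goods to the carrier; the buyer bears costs from that point.
Already in the invoice (seller's account under FCA): inland to port, export clearance — exclude.
CIF value = FCA price + origin terminal + freight + insurance = 159175.92 + 282.64 + 4286.27 + 515.75 = 164260.58
Ad valorem component: 164260.58 × 8.8% = 14454.93
Specific component: 15582 × 3.58 = 55783.56
Import duty = 14454.93 + 55783.56 = 70238.49
Buyer bears: origin terminal 282.64 + freight 4286.27 + insurance 515.75 + destination terminal 184.71 + duty 70238.49 = 75507.86
Landed cost = invoice 159175.92 + 75507.86 = 234683.78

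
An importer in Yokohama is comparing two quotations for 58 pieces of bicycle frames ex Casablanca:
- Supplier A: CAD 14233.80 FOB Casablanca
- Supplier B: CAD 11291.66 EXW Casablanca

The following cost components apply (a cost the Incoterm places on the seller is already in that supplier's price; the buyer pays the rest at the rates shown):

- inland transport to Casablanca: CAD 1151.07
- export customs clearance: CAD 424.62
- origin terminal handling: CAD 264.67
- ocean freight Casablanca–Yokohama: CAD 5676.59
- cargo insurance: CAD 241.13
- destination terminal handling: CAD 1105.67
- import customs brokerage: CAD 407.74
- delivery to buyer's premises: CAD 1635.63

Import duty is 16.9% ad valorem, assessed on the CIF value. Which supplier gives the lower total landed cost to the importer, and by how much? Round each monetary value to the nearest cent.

Supplier B is cheaper by CAD 1287.98

Supplier A (FOB):
CIF value = FOB price + freight + insurance = 14233.80 + 5676.59 + 241.13 = 20151.52
Import duty = 20151.52 × 16.9% = 3405.61
Buyer bears (A): 5676.59 + 241.13 + 1105.67 + 407.74 + 1635.63 = 9066.76
Landed cost (A) = invoice 14233.80 + 9066.76 + duty 3405.61 = 26706.17
Supplier B (EXW):
CIF value = EXW price + inland to port + export clearance + origin terminal + freight + insurance = 11291.66 + 1151.07 + 424.62 + 264.67 + 5676.59 + 241.13 = 19049.74
Import duty = 19049.74 × 16.9% = 3219.41
Buyer bears (B): 1151.07 + 424.62 + 264.67 + 5676.59 + 241.13 + 1105.67 + 407.74 + 1635.63 = 10907.12
Landed cost (B) = invoice 11291.66 + 10907.12 + duty 3219.41 = 25418.19
Difference = |26706.17 − 25418.19| = 1287.98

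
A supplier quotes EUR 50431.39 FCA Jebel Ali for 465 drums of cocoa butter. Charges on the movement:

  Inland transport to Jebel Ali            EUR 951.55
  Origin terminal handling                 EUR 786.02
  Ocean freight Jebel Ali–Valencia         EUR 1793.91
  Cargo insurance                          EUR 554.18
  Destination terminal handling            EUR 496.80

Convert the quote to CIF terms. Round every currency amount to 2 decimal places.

Not relevant to the conversion: inland to port — on the seller under both FCA and CIF; already in the FCA price and stays in the CIF price. destination terminal — on the buyer under both terms; not part of either seller's price.
From FCA to CIF, the seller additionally bears: origin terminal, freight, insurance.
CIF price = 50431.39 + 786.02 + 1793.91 + 554.18 = 53565.50

CIF price: EUR 53565.50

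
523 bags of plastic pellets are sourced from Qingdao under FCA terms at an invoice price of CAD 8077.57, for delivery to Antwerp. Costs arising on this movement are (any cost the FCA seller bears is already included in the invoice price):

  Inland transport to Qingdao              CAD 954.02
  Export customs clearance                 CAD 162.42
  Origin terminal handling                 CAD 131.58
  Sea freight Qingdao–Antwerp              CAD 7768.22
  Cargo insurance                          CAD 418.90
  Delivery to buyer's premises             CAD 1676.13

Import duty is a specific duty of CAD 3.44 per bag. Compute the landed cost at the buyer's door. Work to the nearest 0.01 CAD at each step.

FCA: the seller delivers export-cleared goods to the carrier; the buyer bears costs from that point.
Already in the invoice (seller's account under FCA): inland to port, export clearance — exclude.
CIF value = FCA price + origin terminal + freight + insurance = 8077.57 + 131.58 + 7768.22 + 418.90 = 16396.27
Import duty = 523 × 3.44 = 1799.12
Buyer bears: origin terminal 131.58 + freight 7768.22 + insurance 418.90 + delivery 1676.13 + duty 1799.12 = 11793.95
Landed cost = invoice 8077.57 + 11793.95 = 19871.52

Total landed cost: CAD 19871.52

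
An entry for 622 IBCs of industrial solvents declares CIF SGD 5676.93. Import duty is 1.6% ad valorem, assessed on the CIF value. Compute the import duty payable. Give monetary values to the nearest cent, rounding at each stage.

Import duty: SGD 90.83

Import duty = 5676.93 × 1.6% = 90.83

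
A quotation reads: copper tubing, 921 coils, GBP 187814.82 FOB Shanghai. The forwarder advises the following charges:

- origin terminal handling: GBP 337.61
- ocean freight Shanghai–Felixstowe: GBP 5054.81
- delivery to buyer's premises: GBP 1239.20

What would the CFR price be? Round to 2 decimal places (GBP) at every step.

Not relevant to the conversion: origin terminal — on the seller under both FOB and CFR; already in the FOB price and stays in the CFR price. delivery — on the buyer under both terms; not part of either seller's price.
From FOB to CFR, the seller additionally bears: freight.
CFR price = 187814.82 + 5054.81 = 192869.63

CFR price: GBP 192869.63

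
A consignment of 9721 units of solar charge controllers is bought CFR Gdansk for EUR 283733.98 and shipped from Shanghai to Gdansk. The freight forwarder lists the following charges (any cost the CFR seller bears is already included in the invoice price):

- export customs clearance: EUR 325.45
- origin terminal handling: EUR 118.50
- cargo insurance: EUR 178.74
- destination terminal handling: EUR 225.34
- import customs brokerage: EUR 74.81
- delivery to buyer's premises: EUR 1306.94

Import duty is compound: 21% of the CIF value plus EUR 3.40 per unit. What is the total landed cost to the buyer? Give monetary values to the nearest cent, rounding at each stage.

CFR: the seller pays costs through ocean freight to the destination port, but not insurance.
Already in the invoice (seller's account under CFR): export clearance, origin terminal — exclude.
CIF value = CFR price + insurance = 283733.98 + 178.74 = 283912.72
Ad valorem component: 283912.72 × 21% = 59621.67
Specific component: 9721 × 3.40 = 33051.40
Import duty = 59621.67 + 33051.40 = 92673.07
Buyer bears: insurance 178.74 + destination terminal 225.34 + brokerage 74.81 + delivery 1306.94 + duty 92673.07 = 94458.90
Landed cost = invoice 283733.98 + 94458.90 = 378192.88

Total landed cost: EUR 378192.88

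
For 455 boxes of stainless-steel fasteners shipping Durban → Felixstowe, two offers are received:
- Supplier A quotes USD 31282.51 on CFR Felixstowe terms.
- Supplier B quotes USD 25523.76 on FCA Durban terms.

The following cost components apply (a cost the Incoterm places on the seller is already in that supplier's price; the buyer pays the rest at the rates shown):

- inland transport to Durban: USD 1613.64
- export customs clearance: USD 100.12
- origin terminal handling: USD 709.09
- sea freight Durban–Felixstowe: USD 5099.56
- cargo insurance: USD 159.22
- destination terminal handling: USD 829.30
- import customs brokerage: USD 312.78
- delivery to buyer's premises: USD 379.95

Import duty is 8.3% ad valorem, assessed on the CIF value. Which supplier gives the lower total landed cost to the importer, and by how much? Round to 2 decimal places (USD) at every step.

Supplier A (CFR):
CIF value = CFR price + insurance = 31282.51 + 159.22 = 31441.73
Import duty = 31441.73 × 8.3% = 2609.66
Buyer bears (A): 159.22 + 829.30 + 312.78 + 379.95 = 1681.25
Landed cost (A) = invoice 31282.51 + 1681.25 + duty 2609.66 = 35573.42
Supplier B (FCA):
CIF value = FCA price + origin terminal + freight + insurance = 25523.76 + 709.09 + 5099.56 + 159.22 = 31491.63
Import duty = 31491.63 × 8.3% = 2613.81
Buyer bears (B): 709.09 + 5099.56 + 159.22 + 829.30 + 312.78 + 379.95 = 7489.90
Landed cost (B) = invoice 25523.76 + 7489.90 + duty 2613.81 = 35627.47
Difference = |35573.42 − 35627.47| = 54.05

Supplier A is cheaper by USD 54.05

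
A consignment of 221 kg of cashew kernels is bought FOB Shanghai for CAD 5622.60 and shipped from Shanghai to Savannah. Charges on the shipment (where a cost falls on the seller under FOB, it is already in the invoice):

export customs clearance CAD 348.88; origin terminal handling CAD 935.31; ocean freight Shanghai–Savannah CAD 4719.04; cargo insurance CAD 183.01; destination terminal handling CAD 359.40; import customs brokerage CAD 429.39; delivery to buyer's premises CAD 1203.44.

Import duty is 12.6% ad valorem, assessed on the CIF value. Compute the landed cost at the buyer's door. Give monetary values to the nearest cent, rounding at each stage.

FOB: the seller bears costs until goods are on board at the origin port; the buyer bears freight, insurance and all costs thereafter.
Already in the invoice (seller's account under FOB): export clearance, origin terminal — exclude.
CIF value = FOB price + freight + insurance = 5622.60 + 4719.04 + 183.01 = 10524.65
Import duty = 10524.65 × 12.6% = 1326.11
Buyer bears: freight 4719.04 + insurance 183.01 + destination terminal 359.40 + brokerage 429.39 + delivery 1203.44 + duty 1326.11 = 8220.39
Landed cost = invoice 5622.60 + 8220.39 = 13842.99

Total landed cost: CAD 13842.99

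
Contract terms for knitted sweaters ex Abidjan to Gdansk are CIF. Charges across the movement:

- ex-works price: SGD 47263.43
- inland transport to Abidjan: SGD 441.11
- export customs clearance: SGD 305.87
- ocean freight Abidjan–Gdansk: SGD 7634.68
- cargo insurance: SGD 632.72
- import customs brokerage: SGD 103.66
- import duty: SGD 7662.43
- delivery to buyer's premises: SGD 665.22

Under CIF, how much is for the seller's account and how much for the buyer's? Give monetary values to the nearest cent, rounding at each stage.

CIF: the seller pays costs through ocean freight and marine insurance to the destination port.
Seller's account: goods 47263.43 + inland to port 441.11 + export clearance 305.87 + freight 7634.68 + insurance 632.72 = 56277.81
Buyer's account: brokerage 103.66 + duty 7662.43 + delivery 665.22 = 8431.31

Seller: SGD 56277.81; buyer: SGD 8431.31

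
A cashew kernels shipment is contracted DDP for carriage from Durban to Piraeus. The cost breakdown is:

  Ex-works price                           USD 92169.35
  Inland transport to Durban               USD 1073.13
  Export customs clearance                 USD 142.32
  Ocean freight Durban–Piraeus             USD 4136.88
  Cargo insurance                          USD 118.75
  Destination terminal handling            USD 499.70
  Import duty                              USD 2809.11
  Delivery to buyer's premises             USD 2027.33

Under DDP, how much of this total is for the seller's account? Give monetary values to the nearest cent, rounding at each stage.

Seller's account: USD 102976.57

DDP: the seller bears all costs including import duty.
Seller's account: goods 92169.35 + inland to port 1073.13 + export clearance 142.32 + freight 4136.88 + insurance 118.75 + destination terminal 499.70 + duty 2809.11 + delivery 2027.33 = 102976.57
Buyer's account: 0.00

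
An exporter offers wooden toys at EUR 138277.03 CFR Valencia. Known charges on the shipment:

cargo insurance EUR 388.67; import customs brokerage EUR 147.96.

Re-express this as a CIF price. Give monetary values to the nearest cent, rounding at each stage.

Not relevant to the conversion: brokerage — on the buyer under both terms; not part of either seller's price.
From CFR to CIF, the seller additionally bears: insurance.
CIF price = 138277.03 + 388.67 = 138665.70

CIF price: EUR 138665.70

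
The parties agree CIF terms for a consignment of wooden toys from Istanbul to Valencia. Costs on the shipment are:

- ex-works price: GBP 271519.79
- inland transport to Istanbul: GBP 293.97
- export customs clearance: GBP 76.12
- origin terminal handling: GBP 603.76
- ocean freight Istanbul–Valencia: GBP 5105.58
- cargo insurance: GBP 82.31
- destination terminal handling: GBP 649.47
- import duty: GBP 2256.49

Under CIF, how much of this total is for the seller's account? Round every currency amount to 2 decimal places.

Seller's account: GBP 277681.53

CIF: the seller pays costs through ocean freight and marine insurance to the destination port.
Seller's account: goods 271519.79 + inland to port 293.97 + export clearance 76.12 + origin terminal 603.76 + freight 5105.58 + insurance 82.31 = 277681.53
Buyer's account: destination terminal 649.47 + duty 2256.49 = 2905.96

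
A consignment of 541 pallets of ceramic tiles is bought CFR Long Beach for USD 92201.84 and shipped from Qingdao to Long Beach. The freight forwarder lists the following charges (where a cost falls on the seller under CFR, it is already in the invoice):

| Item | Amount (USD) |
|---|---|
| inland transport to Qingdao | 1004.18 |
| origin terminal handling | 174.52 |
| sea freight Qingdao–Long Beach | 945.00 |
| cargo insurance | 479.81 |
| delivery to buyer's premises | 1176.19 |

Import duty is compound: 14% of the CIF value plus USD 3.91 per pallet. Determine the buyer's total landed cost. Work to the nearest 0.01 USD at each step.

Total landed cost: USD 108948.58

CFR: the seller pays costs through ocean freight to the destination port, but not insurance.
Already in the invoice (seller's account under CFR): inland to port, origin terminal, freight — exclude.
CIF value = CFR price + insurance = 92201.84 + 479.81 = 92681.65
Ad valorem component: 92681.65 × 14% = 12975.43
Specific component: 541 × 3.91 = 2115.31
Import duty = 12975.43 + 2115.31 = 15090.74
Buyer bears: insurance 479.81 + delivery 1176.19 + duty 15090.74 = 16746.74
Landed cost = invoice 92201.84 + 16746.74 = 108948.58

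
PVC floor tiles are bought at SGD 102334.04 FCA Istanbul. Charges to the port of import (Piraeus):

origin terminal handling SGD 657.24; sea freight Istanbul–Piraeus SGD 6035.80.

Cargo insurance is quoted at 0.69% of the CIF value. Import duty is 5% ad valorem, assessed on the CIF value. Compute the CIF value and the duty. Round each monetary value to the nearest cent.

Let C be the CIF value. C = FCA price + pre-shipment costs + freight + 0.69% × C
C − 0.69% × C = 102334.04 + 657.24 + 6035.80
0.9931 × C = 109027.08
C = 109027.08 / 0.9931 = 109784.59
Insurance premium = 0.69% × 109784.59 = 757.51
Import duty = 109784.59 × 5% = 5489.23

CIF value: SGD 109784.59; import duty: SGD 5489.23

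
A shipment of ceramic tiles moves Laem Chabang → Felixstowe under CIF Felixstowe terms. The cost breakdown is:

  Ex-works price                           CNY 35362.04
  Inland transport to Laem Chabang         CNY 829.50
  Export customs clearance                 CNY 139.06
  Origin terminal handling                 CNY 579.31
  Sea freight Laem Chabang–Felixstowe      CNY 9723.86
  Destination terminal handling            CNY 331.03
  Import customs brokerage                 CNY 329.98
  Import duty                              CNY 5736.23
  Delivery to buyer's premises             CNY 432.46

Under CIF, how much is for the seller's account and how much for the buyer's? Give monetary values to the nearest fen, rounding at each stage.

Seller: CNY 46633.77; buyer: CNY 6829.70

CIF: the seller pays costs through ocean freight and marine insurance to the destination port.
Seller's account: goods 35362.04 + inland to port 829.50 + export clearance 139.06 + origin terminal 579.31 + freight 9723.86 = 46633.77
Buyer's account: destination terminal 331.03 + brokerage 329.98 + duty 5736.23 + delivery 432.46 = 6829.70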